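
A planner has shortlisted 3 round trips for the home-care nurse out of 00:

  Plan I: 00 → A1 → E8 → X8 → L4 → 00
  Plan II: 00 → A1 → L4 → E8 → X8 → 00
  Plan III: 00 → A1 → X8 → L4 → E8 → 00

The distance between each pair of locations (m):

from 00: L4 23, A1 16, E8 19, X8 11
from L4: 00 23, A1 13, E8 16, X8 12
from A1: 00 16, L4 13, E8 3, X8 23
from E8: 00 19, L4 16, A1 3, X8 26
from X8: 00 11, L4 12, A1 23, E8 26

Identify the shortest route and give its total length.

80 m — Plan I is the shortest.

Plan I: 16 + 3 + 26 + 12 + 23 = 80
Plan II: 16 + 13 + 16 + 26 + 11 = 82
Plan III: 16 + 23 + 12 + 16 + 19 = 86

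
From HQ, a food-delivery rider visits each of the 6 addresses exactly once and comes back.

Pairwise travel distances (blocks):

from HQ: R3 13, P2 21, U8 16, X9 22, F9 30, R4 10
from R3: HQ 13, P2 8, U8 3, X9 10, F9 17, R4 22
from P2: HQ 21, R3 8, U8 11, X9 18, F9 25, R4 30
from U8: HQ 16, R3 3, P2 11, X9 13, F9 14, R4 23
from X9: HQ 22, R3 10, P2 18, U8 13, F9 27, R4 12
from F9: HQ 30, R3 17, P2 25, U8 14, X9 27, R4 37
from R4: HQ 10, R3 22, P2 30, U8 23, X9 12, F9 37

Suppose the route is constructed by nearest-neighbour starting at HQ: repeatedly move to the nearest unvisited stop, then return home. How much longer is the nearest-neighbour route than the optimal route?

The nearest-neighbour route is 6 blocks longer than optimal.

HQ: R4=10, R3=13, U8=16, P2=21, X9=22, F9=30 ⇒ R4
R4: X9=12, R3=22, U8=23, P2=30, F9=37 ⇒ X9
X9: R3=10, U8=13, P2=18, F9=27 ⇒ R3
R3: U8=3, P2=8, F9=17 ⇒ U8
U8: P2=11, F9=14 ⇒ P2
P2: F9=25 ⇒ F9
NN route HQ → R4 → X9 → R3 → U8 → P2 → F9 → HQ costs 101.
Optimal: HQ → R3 → P2 → U8 → F9 → X9 → R4 → HQ costs 95 (by enumerating all 360 distinct tours).
Excess = 101 − 95 = 6.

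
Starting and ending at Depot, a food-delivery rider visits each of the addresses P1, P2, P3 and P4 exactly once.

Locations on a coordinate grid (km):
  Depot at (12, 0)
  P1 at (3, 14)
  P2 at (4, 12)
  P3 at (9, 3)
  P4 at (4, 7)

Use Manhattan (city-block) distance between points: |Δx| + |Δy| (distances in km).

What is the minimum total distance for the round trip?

Depot-P1-P2-P3-P4-Depot: 23+3+14+9+15 = 64
Depot-P1-P2-P4-P3-Depot: 23+3+5+9+6 = 46
Depot-P1-P3-P2-P4-Depot: 23+17+14+5+15 = 74
Depot-P1-P3-P4-P2-Depot: 23+17+9+5+20 = 74
Depot-P1-P4-P2-P3-Depot: 23+8+5+14+6 = 56
Depot-P1-P4-P3-P2-Depot: 23+8+9+14+20 = 74
Depot-P2-P1-P3-P4-Depot: 20+3+17+9+15 = 64
Depot-P2-P1-P4-P3-Depot: 20+3+8+9+6 = 46
Depot-P2-P3-P1-P4-Depot: 20+14+17+8+15 = 74
Depot-P2-P4-P1-P3-Depot: 20+5+8+17+6 = 56
Depot-P3-P1-P2-P4-Depot: 6+17+3+5+15 = 46
Depot-P3-P2-P1-P4-Depot: 6+14+3+8+15 = 46
The minimum is 46.
One optimal route: Depot → P1 → P2 → P4 → P3 → Depot (or its reverse).

Minimum total distance: 46 km.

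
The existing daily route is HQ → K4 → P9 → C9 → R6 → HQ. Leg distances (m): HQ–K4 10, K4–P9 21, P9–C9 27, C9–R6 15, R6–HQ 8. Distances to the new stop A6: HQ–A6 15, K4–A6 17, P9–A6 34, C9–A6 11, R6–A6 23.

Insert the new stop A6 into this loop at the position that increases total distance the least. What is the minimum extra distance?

Insertion cost between consecutive stops i–j is d(i,A6) + d(A6,j) − d(i,j):
  between HQ and K4: 15 + 17 − 10 = 22
  between K4 and P9: 17 + 34 − 21 = 30
  between P9 and C9: 34 + 11 − 27 = 18
  between C9 and R6: 11 + 23 − 15 = 19
  between R6 and HQ: 23 + 15 − 8 = 30
Cheapest insertion is between P9 and C9, adding 18.
New total = 81 + 18 = 99.

+18 m — insert A6 between P9 and C9.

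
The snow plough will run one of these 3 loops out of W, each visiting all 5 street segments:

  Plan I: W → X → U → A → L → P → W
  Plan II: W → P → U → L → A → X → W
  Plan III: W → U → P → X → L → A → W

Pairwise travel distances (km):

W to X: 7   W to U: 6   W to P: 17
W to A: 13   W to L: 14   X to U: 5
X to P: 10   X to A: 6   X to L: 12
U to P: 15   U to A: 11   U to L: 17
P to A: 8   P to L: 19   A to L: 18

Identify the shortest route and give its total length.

Plan I: 7 + 5 + 11 + 18 + 19 + 17 = 77
Plan II: 17 + 15 + 17 + 18 + 6 + 7 = 80
Plan III: 6 + 15 + 10 + 12 + 18 + 13 = 74

Shortest is Plan III, total 74 km.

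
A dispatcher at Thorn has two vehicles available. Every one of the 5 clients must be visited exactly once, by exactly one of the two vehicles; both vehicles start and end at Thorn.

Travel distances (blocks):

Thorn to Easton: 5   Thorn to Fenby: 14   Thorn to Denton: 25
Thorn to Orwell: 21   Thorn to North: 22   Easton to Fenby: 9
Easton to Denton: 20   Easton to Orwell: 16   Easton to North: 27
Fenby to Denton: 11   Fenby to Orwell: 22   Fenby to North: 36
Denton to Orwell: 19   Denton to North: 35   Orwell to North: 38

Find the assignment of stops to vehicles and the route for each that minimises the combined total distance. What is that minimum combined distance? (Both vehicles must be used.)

109 blocks — the smallest possible combined total.

There are 2^4 − 1 = 15 ways to divide the 5 stops into two non-empty groups. For each, the best each vehicle can do is its own shortest tour through its group:
  {Easton} + {Fenby, Denton, Orwell, North}: 10 + 104 = 114
  {Fenby} + {Easton, Denton, Orwell, North}: 28 + 97 = 125
  {Easton, Fenby} + {Denton, Orwell, North}: 28 + 97 = 125
  {Denton} + {Easton, Fenby, Orwell, North}: 50 + 96 = 146
  {Easton, Denton} + {Fenby, Orwell, North}: 50 + 96 = 146
  {Fenby, Denton} + {Easton, Orwell, North}: 50 + 81 = 131
  … (15 splits in total)
  {Easton, Fenby, Denton, Orwell} + {North}: 65 + 44 = 109  ← best
Best: vehicle 1 Thorn → Easton → Fenby → Denton → Orwell → Thorn = 65; vehicle 2 Thorn → North → Thorn = 44; combined 109.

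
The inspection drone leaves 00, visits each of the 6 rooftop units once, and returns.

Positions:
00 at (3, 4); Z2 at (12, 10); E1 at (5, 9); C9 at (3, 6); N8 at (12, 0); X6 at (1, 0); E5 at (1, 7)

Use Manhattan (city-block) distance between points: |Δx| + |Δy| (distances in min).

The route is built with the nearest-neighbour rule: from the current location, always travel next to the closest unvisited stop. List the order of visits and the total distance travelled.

Total distance 46 min via the nearest-neighbour route 00 → C9 → E5 → E1 → Z2 → N8 → X6 → 00.

From 00: distances to unvisited — C9=2, E5=5, X6=6, E1=7, N8=13, Z2=15. Nearest is C9 (2).
From C9: distances to unvisited — E5=3, E1=5, X6=8, Z2=13, N8=15. Nearest is E5 (3).
From E5: distances to unvisited — E1=6, X6=7, Z2=14, N8=18. Nearest is E1 (6).
From E1: distances to unvisited — Z2=8, X6=13, N8=16. Nearest is Z2 (8).
From Z2: distances to unvisited — N8=10, X6=21. Nearest is N8 (10).
From N8: distances to unvisited — X6=11. Nearest is X6 (11).
Return X6→00: 6.
Total = 2 + 3 + 6 + 8 + 10 + 11 + 6 = 46.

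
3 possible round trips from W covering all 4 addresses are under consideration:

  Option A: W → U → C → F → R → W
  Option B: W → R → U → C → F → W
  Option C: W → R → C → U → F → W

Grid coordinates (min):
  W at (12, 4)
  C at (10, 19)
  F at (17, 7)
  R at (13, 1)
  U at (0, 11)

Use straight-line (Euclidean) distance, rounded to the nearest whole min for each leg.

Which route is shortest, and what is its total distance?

51 min — Option A is the shortest.

Option A: 14 + 13 + 14 + 7 + 3 = 51
Option B: 3 + 16 + 13 + 14 + 6 = 52
Option C: 3 + 18 + 13 + 17 + 6 = 57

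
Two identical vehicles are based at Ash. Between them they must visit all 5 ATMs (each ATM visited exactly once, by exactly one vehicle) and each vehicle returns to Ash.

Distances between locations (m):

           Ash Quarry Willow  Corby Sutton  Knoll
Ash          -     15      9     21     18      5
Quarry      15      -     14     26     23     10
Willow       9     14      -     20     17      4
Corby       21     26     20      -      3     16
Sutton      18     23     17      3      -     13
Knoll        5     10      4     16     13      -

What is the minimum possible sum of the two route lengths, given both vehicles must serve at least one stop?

80 m — the smallest possible combined total.

Try each way of splitting the stops between the two vehicles (each non-empty) and, for each split, find the best tour for each vehicle:
  {Quarry} + {Willow, Corby, Sutton, Knoll}: 30 + 50 = 80
  {Willow} + {Quarry, Corby, Sutton, Knoll}: 18 + 62 = 80
  {Quarry, Willow} + {Corby, Sutton, Knoll}: 38 + 42 = 80
  {Corby} + {Quarry, Willow, Sutton, Knoll}: 42 + 64 = 106
  {Quarry, Corby} + {Willow, Sutton, Knoll}: 62 + 44 = 106
  {Willow, Corby} + {Quarry, Sutton, Knoll}: 50 + 56 = 106
  … (15 splits in total)
Best: vehicle 1 Ash → Quarry → Ash = 30; vehicle 2 Ash → Willow → Corby → Sutton → Knoll → Ash = 50; combined 80.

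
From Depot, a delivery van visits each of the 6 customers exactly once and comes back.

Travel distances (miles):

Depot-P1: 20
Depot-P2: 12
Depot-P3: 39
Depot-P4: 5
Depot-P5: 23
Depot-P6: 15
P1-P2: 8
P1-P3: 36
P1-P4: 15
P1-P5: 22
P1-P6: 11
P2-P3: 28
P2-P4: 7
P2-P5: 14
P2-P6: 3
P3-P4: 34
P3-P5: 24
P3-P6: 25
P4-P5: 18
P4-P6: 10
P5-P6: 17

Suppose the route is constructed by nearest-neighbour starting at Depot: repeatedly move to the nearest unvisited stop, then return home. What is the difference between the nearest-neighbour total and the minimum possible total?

Depot: P4=5, P2=12, P6=15, P1=20, P5=23, P3=39 ⇒ P4
P4: P2=7, P6=10, P1=15, P5=18, P3=34 ⇒ P2
P2: P6=3, P1=8, P5=14, P3=28 ⇒ P6
P6: P1=11, P5=17, P3=25 ⇒ P1
P1: P5=22, P3=36 ⇒ P5
P5: P3=24 ⇒ P3
NN route Depot → P4 → P2 → P6 → P1 → P5 → P3 → Depot costs 111.
Optimal: Depot → P1 → P2 → P6 → P3 → P5 → P4 → Depot costs 103 (by enumerating all 360 distinct tours).
Excess = 111 − 103 = 8.

8 miles longer than the optimal tour.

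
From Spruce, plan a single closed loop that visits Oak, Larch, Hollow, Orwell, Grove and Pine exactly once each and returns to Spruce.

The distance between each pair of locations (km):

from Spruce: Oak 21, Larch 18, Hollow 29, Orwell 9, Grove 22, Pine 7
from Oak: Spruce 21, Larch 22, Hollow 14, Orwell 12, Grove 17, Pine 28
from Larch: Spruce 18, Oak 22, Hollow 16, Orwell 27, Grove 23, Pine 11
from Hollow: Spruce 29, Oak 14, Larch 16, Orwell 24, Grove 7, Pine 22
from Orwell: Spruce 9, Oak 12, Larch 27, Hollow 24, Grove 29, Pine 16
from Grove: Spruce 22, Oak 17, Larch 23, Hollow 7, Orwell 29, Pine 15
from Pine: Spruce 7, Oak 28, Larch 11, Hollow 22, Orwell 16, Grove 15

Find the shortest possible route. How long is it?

There are 360 distinct closed tours to check (reversals are equivalent).
Spruce - Oak - Larch - Hollow - Orwell - Grove - Pine - Spruce: 21+22+16+24+29+15+7 = 134
Spruce - Oak - Larch - Hollow - Orwell - Pine - Grove - Spruce: 21+22+16+24+16+15+22 = 136
Spruce - Oak - Larch - Hollow - Grove - Orwell - Pine - Spruce: 21+22+16+7+29+16+7 = 118
Spruce - Oak - Larch - Hollow - Grove - Pine - Orwell - Spruce: 21+22+16+7+15+16+9 = 106
Spruce - Oak - Larch - Hollow - Pine - Orwell - Grove - Spruce: 21+22+16+22+16+29+22 = 148
Spruce - Oak - Larch - Hollow - Pine - Grove - Orwell - Spruce: 21+22+16+22+15+29+9 = 134
Spruce - Oak - Larch - Orwell - Hollow - Grove - Pine - Spruce: 21+22+27+24+7+15+7 = 123
Spruce - Oak - Larch - Orwell - Hollow - Pine - Grove - Spruce: 21+22+27+24+22+15+22 = 153
… (352 more)
Spruce - Orwell - Oak - Grove - Hollow - Larch - Pine - Spruce: 9+12+17+7+16+11+7 = 79  ← best
The minimum is 79.
One optimal route: Spruce → Orwell → Oak → Grove → Hollow → Larch → Pine → Spruce (or its reverse).

Shortest round trip = 79 km.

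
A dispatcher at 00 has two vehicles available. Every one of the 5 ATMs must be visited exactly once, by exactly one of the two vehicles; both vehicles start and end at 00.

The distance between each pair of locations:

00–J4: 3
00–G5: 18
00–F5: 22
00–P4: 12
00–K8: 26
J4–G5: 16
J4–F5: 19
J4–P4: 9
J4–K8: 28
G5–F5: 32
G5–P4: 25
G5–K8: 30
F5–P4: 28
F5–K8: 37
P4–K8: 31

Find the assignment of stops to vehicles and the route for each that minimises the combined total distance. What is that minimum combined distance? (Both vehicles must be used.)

There are 2^4 − 1 = 15 ways to divide the 5 stops into two non-empty groups. For each, the best each vehicle can do is its own shortest tour through its group:
  {J4} + {G5, F5, P4, K8}: 6 + 125 = 131
  {G5} + {J4, F5, P4, K8}: 36 + 102 = 138
  {J4, G5} + {F5, P4, K8}: 37 + 102 = 139
  {F5} + {J4, G5, P4, K8}: 44 + 91 = 135
  {J4, F5} + {G5, P4, K8}: 44 + 91 = 135
  {G5, F5} + {J4, P4, K8}: 72 + 69 = 141
  … (15 splits in total)
Best: vehicle 1 00 → J4 → 00 = 6; vehicle 2 00 → G5 → K8 → F5 → P4 → 00 = 125; combined 131.

Minimum combined distance: 131.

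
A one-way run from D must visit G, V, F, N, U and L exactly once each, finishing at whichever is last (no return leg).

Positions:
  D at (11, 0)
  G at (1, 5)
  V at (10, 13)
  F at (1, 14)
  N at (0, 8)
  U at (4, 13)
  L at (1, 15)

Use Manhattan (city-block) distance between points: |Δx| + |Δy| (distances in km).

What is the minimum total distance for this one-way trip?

37 km — the minimum one-way total.

There are 6! = 720 possible orderings.
D → G → V → F → N → U → L: 15+17+10+7+9+5 = 63
D → G → V → F → N → L → U: 15+17+10+7+8+5 = 62
D → G → V → F → U → N → L: 15+17+10+4+9+8 = 63
D → G → V → F → U → L → N: 15+17+10+4+5+8 = 59
D → G → V → F → L → N → U: 15+17+10+1+8+9 = 60
D → G → V → F → L → U → N: 15+17+10+1+5+9 = 57
D → G → V → N → F → U → L: 15+17+15+7+4+5 = 63
D → G → V → N → F → L → U: 15+17+15+7+1+5 = 60
… (712 more)
D → V → U → F → L → N → G: 14+6+4+1+8+4 = 37  ← best
The minimum is 37.
One shortest path: D → V → U → F → L → N → G.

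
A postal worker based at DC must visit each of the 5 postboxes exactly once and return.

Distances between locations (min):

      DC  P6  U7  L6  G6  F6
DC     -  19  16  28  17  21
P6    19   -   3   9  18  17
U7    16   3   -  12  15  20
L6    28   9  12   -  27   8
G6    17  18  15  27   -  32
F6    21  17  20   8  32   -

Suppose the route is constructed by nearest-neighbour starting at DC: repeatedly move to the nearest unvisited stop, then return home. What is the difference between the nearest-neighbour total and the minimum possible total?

From DC: U7=16, G6=17, P6=19, F6=21, L6=28 → choose U7 (16).
From U7: P6=3, L6=12, G6=15, F6=20 → choose P6 (3).
From P6: L6=9, F6=17, G6=18 → choose L6 (9).
From L6: F6=8, G6=27 → choose F6 (8).
From F6: G6=32 → choose G6 (32).
NN route DC → U7 → P6 → L6 → F6 → G6 → DC costs 85.
Optimal: DC → G6 → U7 → P6 → L6 → F6 → DC costs 73 (by enumerating all 60 distinct tours).
Excess = 85 − 73 = 12.

Excess over optimum: 12 min.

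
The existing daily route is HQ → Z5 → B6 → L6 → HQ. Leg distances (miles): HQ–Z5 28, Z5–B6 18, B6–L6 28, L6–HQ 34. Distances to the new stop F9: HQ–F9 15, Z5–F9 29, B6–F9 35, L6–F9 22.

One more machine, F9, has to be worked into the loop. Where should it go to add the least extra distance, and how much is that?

Adding 3 miles by placing F9 on the L6–HQ leg.

Insertion cost between consecutive stops i–j is d(i,F9) + d(F9,j) − d(i,j):
  between HQ and Z5: 15 + 29 − 28 = 16
  between Z5 and B6: 29 + 35 − 18 = 46
  between B6 and L6: 35 + 22 − 28 = 29
  between L6 and HQ: 22 + 15 − 34 = 3
Cheapest insertion is between L6 and HQ, adding 3.
New total = 108 + 3 = 111.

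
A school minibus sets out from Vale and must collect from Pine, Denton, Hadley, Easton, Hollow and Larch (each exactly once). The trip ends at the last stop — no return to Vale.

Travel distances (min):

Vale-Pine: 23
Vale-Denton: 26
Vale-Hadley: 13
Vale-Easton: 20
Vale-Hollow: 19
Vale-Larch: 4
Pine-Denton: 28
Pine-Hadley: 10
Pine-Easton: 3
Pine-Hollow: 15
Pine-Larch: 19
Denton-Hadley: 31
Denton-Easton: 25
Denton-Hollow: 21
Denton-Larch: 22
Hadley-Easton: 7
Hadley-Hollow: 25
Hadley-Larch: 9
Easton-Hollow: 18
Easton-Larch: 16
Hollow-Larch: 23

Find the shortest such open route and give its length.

There are 6! = 720 possible orderings.
Vale - Pine - Denton - Hadley - Easton - Hollow - Larch: 23+28+31+7+18+23 = 130
Vale - Pine - Denton - Hadley - Easton - Larch - Hollow: 23+28+31+7+16+23 = 128
Vale - Pine - Denton - Hadley - Hollow - Easton - Larch: 23+28+31+25+18+16 = 141
Vale - Pine - Denton - Hadley - Hollow - Larch - Easton: 23+28+31+25+23+16 = 146
Vale - Pine - Denton - Hadley - Larch - Easton - Hollow: 23+28+31+9+16+18 = 125
Vale - Pine - Denton - Hadley - Larch - Hollow - Easton: 23+28+31+9+23+18 = 132
Vale - Pine - Denton - Easton - Hadley - Hollow - Larch: 23+28+25+7+25+23 = 131
Vale - Pine - Denton - Easton - Hadley - Larch - Hollow: 23+28+25+7+9+23 = 115
… (712 more)
Vale - Larch - Hadley - Easton - Pine - Hollow - Denton: 4+9+7+3+15+21 = 59  ← best
The minimum is 59.
One shortest path: Vale → Larch → Hadley → Easton → Pine → Hollow → Denton.

59 min — the minimum one-way total.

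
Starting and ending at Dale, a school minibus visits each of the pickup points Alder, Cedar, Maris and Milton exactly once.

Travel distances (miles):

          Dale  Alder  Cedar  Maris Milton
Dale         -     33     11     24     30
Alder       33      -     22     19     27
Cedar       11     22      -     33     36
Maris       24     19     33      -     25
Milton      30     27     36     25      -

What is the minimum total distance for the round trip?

Dale - Alder - Cedar - Maris - Milton - Dale: 33+22+33+25+30 = 143
Dale - Alder - Cedar - Milton - Maris - Dale: 33+22+36+25+24 = 140
Dale - Alder - Maris - Cedar - Milton - Dale: 33+19+33+36+30 = 151
Dale - Alder - Maris - Milton - Cedar - Dale: 33+19+25+36+11 = 124
Dale - Alder - Milton - Cedar - Maris - Dale: 33+27+36+33+24 = 153
Dale - Alder - Milton - Maris - Cedar - Dale: 33+27+25+33+11 = 129
Dale - Cedar - Alder - Maris - Milton - Dale: 11+22+19+25+30 = 107
Dale - Cedar - Alder - Milton - Maris - Dale: 11+22+27+25+24 = 109
Dale - Cedar - Maris - Alder - Milton - Dale: 11+33+19+27+30 = 120
Dale - Cedar - Milton - Alder - Maris - Dale: 11+36+27+19+24 = 117
Dale - Maris - Alder - Cedar - Milton - Dale: 24+19+22+36+30 = 131
Dale - Maris - Cedar - Alder - Milton - Dale: 24+33+22+27+30 = 136
The minimum is 107.
One optimal route: Dale → Cedar → Alder → Maris → Milton → Dale (or its reverse).

107 miles — the shortest possible round trip.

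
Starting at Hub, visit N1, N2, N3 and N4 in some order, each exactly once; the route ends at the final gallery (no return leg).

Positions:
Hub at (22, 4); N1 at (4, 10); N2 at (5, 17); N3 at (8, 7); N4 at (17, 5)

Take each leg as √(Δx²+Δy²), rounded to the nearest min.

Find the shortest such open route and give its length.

Minimum one-way distance = 26 min.

There are 4! = 24 possible orderings.
Hub→N1→N2→N3→N4: 19+7+10+9 = 45
Hub→N1→N2→N4→N3: 19+7+17+9 = 52
Hub→N1→N3→N2→N4: 19+5+10+17 = 51
Hub→N1→N3→N4→N2: 19+5+9+17 = 50
Hub→N1→N4→N2→N3: 19+14+17+10 = 60
Hub→N1→N4→N3→N2: 19+14+9+10 = 52
Hub→N2→N1→N3→N4: 21+7+5+9 = 42
Hub→N2→N1→N4→N3: 21+7+14+9 = 51
Hub→N2→N3→N1→N4: 21+10+5+14 = 50
Hub→N2→N3→N4→N1: 21+10+9+14 = 54
Hub→N2→N4→N1→N3: 21+17+14+5 = 57
Hub→N2→N4→N3→N1: 21+17+9+5 = 52
Hub→N3→N1→N2→N4: 14+5+7+17 = 43
Hub→N3→N1→N4→N2: 14+5+14+17 = 50
… (10 more)
Hub→N4→N3→N1→N2: 5+9+5+7 = 26  ← best
The minimum is 26.
One shortest path: Hub → N4 → N3 → N1 → N2.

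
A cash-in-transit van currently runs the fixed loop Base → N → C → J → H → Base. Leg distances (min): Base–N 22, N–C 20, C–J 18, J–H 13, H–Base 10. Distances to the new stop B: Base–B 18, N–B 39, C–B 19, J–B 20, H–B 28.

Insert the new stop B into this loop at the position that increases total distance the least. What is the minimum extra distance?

Minimum extra distance: 21 min, inserting B between C and J.

Insertion cost between consecutive stops i–j is d(i,B) + d(B,j) − d(i,j):
  between Base and N: 18 + 39 − 22 = 35
  between N and C: 39 + 19 − 20 = 38
  between C and J: 19 + 20 − 18 = 21
  between J and H: 20 + 28 − 13 = 35
  between H and Base: 28 + 18 − 10 = 36
Cheapest insertion is between C and J, adding 21.
New total = 83 + 21 = 104.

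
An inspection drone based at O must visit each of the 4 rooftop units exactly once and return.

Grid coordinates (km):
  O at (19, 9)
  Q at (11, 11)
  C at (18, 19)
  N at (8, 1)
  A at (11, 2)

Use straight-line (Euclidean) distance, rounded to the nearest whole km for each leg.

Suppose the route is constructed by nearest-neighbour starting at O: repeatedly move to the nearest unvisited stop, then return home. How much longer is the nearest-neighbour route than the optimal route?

The nearest-neighbour route is 6 km longer than optimal.

From O: Q=8, C=10, A=11, N=14 → choose Q (8).
From Q: A=9, N=10, C=11 → choose A (9).
From A: N=3, C=18 → choose N (3).
From N: C=21 → choose C (21).
NN route O → Q → A → N → C → O costs 51.
Optimal: O → C → Q → N → A → O costs 45 (by enumerating all 12 distinct tours).
Excess = 51 − 45 = 6.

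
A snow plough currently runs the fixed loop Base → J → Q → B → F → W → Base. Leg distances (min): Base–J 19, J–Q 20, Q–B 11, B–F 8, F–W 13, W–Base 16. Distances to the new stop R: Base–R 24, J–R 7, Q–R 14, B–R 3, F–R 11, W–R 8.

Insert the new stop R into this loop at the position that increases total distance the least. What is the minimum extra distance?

Insertion cost between consecutive stops i–j is d(i,R) + d(R,j) − d(i,j):
  between Base and J: 24 + 7 − 19 = 12
  between J and Q: 7 + 14 − 20 = 1
  between Q and B: 14 + 3 − 11 = 6
  between B and F: 3 + 11 − 8 = 6
  between F and W: 11 + 8 − 13 = 6
  between W and Base: 8 + 24 − 16 = 16
Cheapest insertion is between J and Q, adding 1.
New total = 87 + 1 = 88.

+1 min — insert R between J and Q.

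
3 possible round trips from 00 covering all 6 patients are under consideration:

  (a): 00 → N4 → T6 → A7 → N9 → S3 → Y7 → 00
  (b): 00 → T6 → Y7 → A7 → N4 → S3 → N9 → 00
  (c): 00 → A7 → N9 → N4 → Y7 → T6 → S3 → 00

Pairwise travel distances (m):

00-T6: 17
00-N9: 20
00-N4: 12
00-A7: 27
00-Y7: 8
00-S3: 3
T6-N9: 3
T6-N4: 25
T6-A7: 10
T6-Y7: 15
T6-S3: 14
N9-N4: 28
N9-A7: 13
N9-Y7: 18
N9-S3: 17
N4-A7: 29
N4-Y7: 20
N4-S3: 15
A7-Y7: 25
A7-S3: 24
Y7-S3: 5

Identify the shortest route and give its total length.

90 m — (a) is the shortest.

(a): 12 + 25 + 10 + 13 + 17 + 5 + 8 = 90
(b): 17 + 15 + 25 + 29 + 15 + 17 + 20 = 138
(c): 27 + 13 + 28 + 20 + 15 + 14 + 3 = 120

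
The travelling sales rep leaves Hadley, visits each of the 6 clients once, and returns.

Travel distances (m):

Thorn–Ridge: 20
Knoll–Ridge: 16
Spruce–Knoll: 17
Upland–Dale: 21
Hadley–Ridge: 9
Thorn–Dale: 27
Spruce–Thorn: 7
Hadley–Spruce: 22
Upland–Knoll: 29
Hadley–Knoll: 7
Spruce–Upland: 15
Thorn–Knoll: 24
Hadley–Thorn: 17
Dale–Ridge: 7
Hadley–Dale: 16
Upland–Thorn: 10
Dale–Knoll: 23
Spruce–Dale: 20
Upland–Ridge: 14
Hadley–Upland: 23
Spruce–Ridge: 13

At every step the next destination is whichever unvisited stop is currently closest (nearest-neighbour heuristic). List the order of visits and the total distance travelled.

Hadley → [Knoll:7 / Ridge:9 / Dale:16 / Thorn:17 / Spruce:22 / Upland:23] → Knoll (7)
Knoll → [Ridge:16 / Spruce:17 / Dale:23 / Thorn:24 / Upland:29] → Ridge (16)
Ridge → [Dale:7 / Spruce:13 / Upland:14 / Thorn:20] → Dale (7)
Dale → [Spruce:20 / Upland:21 / Thorn:27] → Spruce (20)
Spruce → [Thorn:7 / Upland:15] → Thorn (7)
Thorn → [Upland:10] → Upland (10)
Return Upland→Hadley: 23.
Total = 7 + 16 + 7 + 20 + 7 + 10 + 23 = 90.

90 m along Hadley → Knoll → Ridge → Dale → Spruce → Thorn → Upland → Hadley.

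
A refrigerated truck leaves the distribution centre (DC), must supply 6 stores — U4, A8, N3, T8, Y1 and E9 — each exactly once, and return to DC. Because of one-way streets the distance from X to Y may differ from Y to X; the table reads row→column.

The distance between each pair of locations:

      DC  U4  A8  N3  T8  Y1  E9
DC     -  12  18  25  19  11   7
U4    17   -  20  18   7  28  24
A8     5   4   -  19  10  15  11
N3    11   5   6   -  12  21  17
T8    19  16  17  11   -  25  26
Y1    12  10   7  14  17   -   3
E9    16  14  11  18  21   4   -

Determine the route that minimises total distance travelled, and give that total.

Shortest round trip = 50.

DC - U4 - A8 - N3 - T8 - Y1 - E9 - DC: 12+20+19+12+25+3+16 = 107
DC - U4 - A8 - N3 - T8 - E9 - Y1 - DC: 12+20+19+12+26+4+12 = 105
DC - U4 - A8 - N3 - Y1 - T8 - E9 - DC: 12+20+19+21+17+26+16 = 131
DC - U4 - A8 - N3 - Y1 - E9 - T8 - DC: 12+20+19+21+3+21+19 = 115
DC - U4 - A8 - N3 - E9 - T8 - Y1 - DC: 12+20+19+17+21+25+12 = 126
DC - U4 - A8 - N3 - E9 - Y1 - T8 - DC: 12+20+19+17+4+17+19 = 108
DC - U4 - A8 - T8 - N3 - Y1 - E9 - DC: 12+20+10+11+21+3+16 = 93
DC - U4 - A8 - T8 - N3 - E9 - Y1 - DC: 12+20+10+11+17+4+12 = 86
… (712 more)
DC - E9 - Y1 - U4 - T8 - N3 - A8 - DC: 7+4+10+7+11+6+5 = 50  ← best
The minimum is 50.
One optimal route: DC → E9 → Y1 → U4 → T8 → N3 → A8 → DC.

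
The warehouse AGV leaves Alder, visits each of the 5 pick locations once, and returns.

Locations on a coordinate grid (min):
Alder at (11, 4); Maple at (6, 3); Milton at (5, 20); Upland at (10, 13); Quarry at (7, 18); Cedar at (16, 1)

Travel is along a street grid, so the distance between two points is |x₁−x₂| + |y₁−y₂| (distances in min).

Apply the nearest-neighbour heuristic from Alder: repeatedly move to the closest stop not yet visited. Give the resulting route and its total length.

Total distance 70 min via the nearest-neighbour route Alder → Maple → Cedar → Upland → Quarry → Milton → Alder.

From Alder: distances to unvisited — Maple=6, Cedar=8, Upland=10, Quarry=18, Milton=22. Nearest is Maple (6).
From Maple: distances to unvisited — Cedar=12, Upland=14, Quarry=16, Milton=18. Nearest is Cedar (12).
From Cedar: distances to unvisited — Upland=18, Quarry=26, Milton=30. Nearest is Upland (18).
From Upland: distances to unvisited — Quarry=8, Milton=12. Nearest is Quarry (8).
From Quarry: distances to unvisited — Milton=4. Nearest is Milton (4).
Return Milton→Alder: 22.
Total = 6 + 12 + 18 + 8 + 4 + 22 = 70.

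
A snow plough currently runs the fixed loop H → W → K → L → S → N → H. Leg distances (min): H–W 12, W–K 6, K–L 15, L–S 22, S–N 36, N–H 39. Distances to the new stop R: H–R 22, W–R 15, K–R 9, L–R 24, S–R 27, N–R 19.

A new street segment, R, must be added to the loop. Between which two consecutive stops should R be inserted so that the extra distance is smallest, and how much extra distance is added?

Insertion cost between consecutive stops i–j is d(i,R) + d(R,j) − d(i,j):
  between H and W: 22 + 15 − 12 = 25
  between W and K: 15 + 9 − 6 = 18
  between K and L: 9 + 24 − 15 = 18
  between L and S: 24 + 27 − 22 = 29
  between S and N: 27 + 19 − 36 = 10
  between N and H: 19 + 22 − 39 = 2
Cheapest insertion is between N and H, adding 2.
New total = 130 + 2 = 132.

Adding 2 min by placing R on the N–H leg.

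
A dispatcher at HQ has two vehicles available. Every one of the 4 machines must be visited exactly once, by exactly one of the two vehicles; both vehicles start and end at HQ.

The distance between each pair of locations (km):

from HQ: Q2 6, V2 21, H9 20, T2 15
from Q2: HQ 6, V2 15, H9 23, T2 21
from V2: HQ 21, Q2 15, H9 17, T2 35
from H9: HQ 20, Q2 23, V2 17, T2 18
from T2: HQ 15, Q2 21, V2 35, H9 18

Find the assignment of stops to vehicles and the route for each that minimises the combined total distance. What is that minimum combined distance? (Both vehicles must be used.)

Minimum combined distance: 83 km.

Check every non-empty split of the stops between the two vehicles; for each half take its own optimal tour:
  {Q2} + {V2, H9, T2}: 12 + 71 = 83
  {V2} + {Q2, H9, T2}: 42 + 62 = 104
  {Q2, V2} + {H9, T2}: 42 + 53 = 95
  {H9} + {Q2, V2, T2}: 40 + 71 = 111
  {Q2, H9} + {V2, T2}: 49 + 71 = 120
  {V2, H9} + {Q2, T2}: 58 + 42 = 100
  … (7 splits in total)
Best: vehicle 1 HQ → Q2 → HQ = 12; vehicle 2 HQ → V2 → H9 → T2 → HQ = 71; combined 83.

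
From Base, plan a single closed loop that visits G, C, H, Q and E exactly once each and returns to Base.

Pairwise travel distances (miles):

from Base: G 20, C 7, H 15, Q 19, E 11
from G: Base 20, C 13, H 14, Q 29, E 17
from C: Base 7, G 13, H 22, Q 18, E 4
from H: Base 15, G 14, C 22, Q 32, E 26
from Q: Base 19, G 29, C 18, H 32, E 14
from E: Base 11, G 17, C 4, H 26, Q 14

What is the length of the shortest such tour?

Shortest round trip = 79 miles.

Base-G-C-H-Q-E-Base: 20+13+22+32+14+11 = 112
Base-G-C-H-E-Q-Base: 20+13+22+26+14+19 = 114
Base-G-C-Q-H-E-Base: 20+13+18+32+26+11 = 120
Base-G-C-Q-E-H-Base: 20+13+18+14+26+15 = 106
Base-G-C-E-H-Q-Base: 20+13+4+26+32+19 = 114
Base-G-C-E-Q-H-Base: 20+13+4+14+32+15 = 98
Base-G-H-C-Q-E-Base: 20+14+22+18+14+11 = 99
Base-G-H-C-E-Q-Base: 20+14+22+4+14+19 = 93
Base-G-H-Q-C-E-Base: 20+14+32+18+4+11 = 99
Base-G-H-Q-E-C-Base: 20+14+32+14+4+7 = 91
Base-G-H-E-C-Q-Base: 20+14+26+4+18+19 = 101
Base-G-H-E-Q-C-Base: 20+14+26+14+18+7 = 99
Base-G-Q-C-H-E-Base: 20+29+18+22+26+11 = 126
Base-G-Q-C-E-H-Base: 20+29+18+4+26+15 = 112
… (46 more)
Base-H-G-C-E-Q-Base: 15+14+13+4+14+19 = 79  ← best
The minimum is 79.
One optimal route: Base → H → G → C → E → Q → Base (or its reverse).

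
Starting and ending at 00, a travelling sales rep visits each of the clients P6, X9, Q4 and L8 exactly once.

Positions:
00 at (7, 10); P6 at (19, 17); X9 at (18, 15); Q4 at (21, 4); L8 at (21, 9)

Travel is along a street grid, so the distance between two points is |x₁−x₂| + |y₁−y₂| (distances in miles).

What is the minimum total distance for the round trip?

54 miles — the shortest possible round trip.

00 → P6 → X9 → Q4 → L8 → 00: 19+3+14+5+15 = 56
00 → P6 → X9 → L8 → Q4 → 00: 19+3+9+5+20 = 56
00 → P6 → Q4 → X9 → L8 → 00: 19+15+14+9+15 = 72
00 → P6 → Q4 → L8 → X9 → 00: 19+15+5+9+16 = 64
00 → P6 → L8 → X9 → Q4 → 00: 19+10+9+14+20 = 72
00 → P6 → L8 → Q4 → X9 → 00: 19+10+5+14+16 = 64
00 → X9 → P6 → Q4 → L8 → 00: 16+3+15+5+15 = 54
00 → X9 → P6 → L8 → Q4 → 00: 16+3+10+5+20 = 54
00 → X9 → Q4 → P6 → L8 → 00: 16+14+15+10+15 = 70
00 → X9 → L8 → P6 → Q4 → 00: 16+9+10+15+20 = 70
00 → Q4 → P6 → X9 → L8 → 00: 20+15+3+9+15 = 62
00 → Q4 → X9 → P6 → L8 → 00: 20+14+3+10+15 = 62
The minimum is 54.
One optimal route: 00 → X9 → P6 → Q4 → L8 → 00 (or its reverse).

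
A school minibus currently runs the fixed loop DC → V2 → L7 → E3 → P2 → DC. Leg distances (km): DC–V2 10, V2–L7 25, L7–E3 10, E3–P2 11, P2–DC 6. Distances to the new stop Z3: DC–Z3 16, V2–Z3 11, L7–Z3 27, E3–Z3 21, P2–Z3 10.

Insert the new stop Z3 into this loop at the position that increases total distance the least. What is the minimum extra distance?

Insertion cost between consecutive stops i–j is d(i,Z3) + d(Z3,j) − d(i,j):
  between DC and V2: 16 + 11 − 10 = 17
  between V2 and L7: 11 + 27 − 25 = 13
  between L7 and E3: 27 + 21 − 10 = 38
  between E3 and P2: 21 + 10 − 11 = 20
  between P2 and DC: 10 + 16 − 6 = 20
Cheapest insertion is between V2 and L7, adding 13.
New total = 62 + 13 = 75.

Minimum extra distance: 13 km, inserting Z3 between V2 and L7.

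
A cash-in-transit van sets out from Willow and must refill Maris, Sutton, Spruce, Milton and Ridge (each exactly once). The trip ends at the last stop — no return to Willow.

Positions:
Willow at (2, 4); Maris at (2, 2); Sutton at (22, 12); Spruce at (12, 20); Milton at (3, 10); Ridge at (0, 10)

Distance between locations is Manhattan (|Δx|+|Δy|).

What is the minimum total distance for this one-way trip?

Minimum one-way distance = 52.

There are 5! = 120 possible orderings.
Willow→Maris→Sutton→Spruce→Milton→Ridge: 2+30+18+19+3 = 72
Willow→Maris→Sutton→Spruce→Ridge→Milton: 2+30+18+22+3 = 75
Willow→Maris→Sutton→Milton→Spruce→Ridge: 2+30+21+19+22 = 94
Willow→Maris→Sutton→Milton→Ridge→Spruce: 2+30+21+3+22 = 78
Willow→Maris→Sutton→Ridge→Spruce→Milton: 2+30+24+22+19 = 97
Willow→Maris→Sutton→Ridge→Milton→Spruce: 2+30+24+3+19 = 78
Willow→Maris→Spruce→Sutton→Milton→Ridge: 2+28+18+21+3 = 72
Willow→Maris→Spruce→Sutton→Ridge→Milton: 2+28+18+24+3 = 75
Willow→Maris→Spruce→Milton→Sutton→Ridge: 2+28+19+21+24 = 94
Willow→Maris→Spruce→Milton→Ridge→Sutton: 2+28+19+3+24 = 76
Willow→Maris→Spruce→Ridge→Sutton→Milton: 2+28+22+24+21 = 97
Willow→Maris→Spruce→Ridge→Milton→Sutton: 2+28+22+3+21 = 76
Willow→Maris→Milton→Sutton→Spruce→Ridge: 2+9+21+18+22 = 72
Willow→Maris→Milton→Sutton→Ridge→Spruce: 2+9+21+24+22 = 78
… (106 more)
Willow→Maris→Ridge→Milton→Spruce→Sutton: 2+10+3+19+18 = 52  ← best
The minimum is 52.
One shortest path: Willow → Maris → Ridge → Milton → Spruce → Sutton.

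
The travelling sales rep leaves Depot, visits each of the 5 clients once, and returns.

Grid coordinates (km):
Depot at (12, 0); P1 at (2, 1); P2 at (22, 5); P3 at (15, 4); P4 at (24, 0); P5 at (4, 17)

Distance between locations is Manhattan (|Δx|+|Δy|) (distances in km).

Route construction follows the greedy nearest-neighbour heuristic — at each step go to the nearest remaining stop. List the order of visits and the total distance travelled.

From Depot: distances to unvisited — P3=7, P1=11, P4=12, P2=15, P5=25. Nearest is P3 (7).
From P3: distances to unvisited — P2=8, P4=13, P1=16, P5=24. Nearest is P2 (8).
From P2: distances to unvisited — P4=7, P1=24, P5=30. Nearest is P4 (7).
From P4: distances to unvisited — P1=23, P5=37. Nearest is P1 (23).
From P1: distances to unvisited — P5=18. Nearest is P5 (18).
Return P5→Depot: 25.
Total = 7 + 8 + 7 + 23 + 18 + 25 = 88.

Nearest-neighbour total = 88 km; route Depot → P3 → P2 → P4 → P1 → P5 → Depot.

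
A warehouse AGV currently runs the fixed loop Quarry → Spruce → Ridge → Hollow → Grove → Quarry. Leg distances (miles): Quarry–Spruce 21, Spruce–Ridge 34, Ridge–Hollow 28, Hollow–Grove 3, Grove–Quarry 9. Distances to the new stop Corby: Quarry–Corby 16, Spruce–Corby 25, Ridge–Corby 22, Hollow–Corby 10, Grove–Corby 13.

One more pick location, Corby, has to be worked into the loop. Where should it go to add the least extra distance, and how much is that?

Insertion cost between consecutive stops i–j is d(i,Corby) + d(Corby,j) − d(i,j):
  between Quarry and Spruce: 16 + 25 − 21 = 20
  between Spruce and Ridge: 25 + 22 − 34 = 13
  between Ridge and Hollow: 22 + 10 − 28 = 4
  between Hollow and Grove: 10 + 13 − 3 = 20
  between Grove and Quarry: 13 + 16 − 9 = 20
Cheapest insertion is between Ridge and Hollow, adding 4.
New total = 95 + 4 = 99.

+4 miles — insert Corby between Ridge and Hollow.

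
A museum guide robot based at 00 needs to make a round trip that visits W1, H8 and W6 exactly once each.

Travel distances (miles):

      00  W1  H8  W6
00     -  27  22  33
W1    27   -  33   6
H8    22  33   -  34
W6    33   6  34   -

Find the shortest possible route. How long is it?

Shortest round trip = 89 miles.

With 3 stops there are 3!/2 = 3 distinct round trips (a route and its reverse cost the same).
00 - W1 - H8 - W6 - 00: 27+33+34+33 = 127
00 - W1 - W6 - H8 - 00: 27+6+34+22 = 89
00 - H8 - W1 - W6 - 00: 22+33+6+33 = 94
The minimum is 89.
One optimal route: 00 → W1 → W6 → H8 → 00 (or its reverse).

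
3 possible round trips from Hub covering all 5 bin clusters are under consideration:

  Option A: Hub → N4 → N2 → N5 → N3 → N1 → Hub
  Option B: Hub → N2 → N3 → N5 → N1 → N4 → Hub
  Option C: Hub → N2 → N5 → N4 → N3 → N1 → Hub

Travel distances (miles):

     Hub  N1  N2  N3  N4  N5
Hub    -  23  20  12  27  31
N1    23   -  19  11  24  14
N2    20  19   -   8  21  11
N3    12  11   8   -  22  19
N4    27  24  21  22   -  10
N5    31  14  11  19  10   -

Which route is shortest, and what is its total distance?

Option A: 27 + 21 + 11 + 19 + 11 + 23 = 112
Option B: 20 + 8 + 19 + 14 + 24 + 27 = 112
Option C: 20 + 11 + 10 + 22 + 11 + 23 = 97

97 miles — Option C is the shortest.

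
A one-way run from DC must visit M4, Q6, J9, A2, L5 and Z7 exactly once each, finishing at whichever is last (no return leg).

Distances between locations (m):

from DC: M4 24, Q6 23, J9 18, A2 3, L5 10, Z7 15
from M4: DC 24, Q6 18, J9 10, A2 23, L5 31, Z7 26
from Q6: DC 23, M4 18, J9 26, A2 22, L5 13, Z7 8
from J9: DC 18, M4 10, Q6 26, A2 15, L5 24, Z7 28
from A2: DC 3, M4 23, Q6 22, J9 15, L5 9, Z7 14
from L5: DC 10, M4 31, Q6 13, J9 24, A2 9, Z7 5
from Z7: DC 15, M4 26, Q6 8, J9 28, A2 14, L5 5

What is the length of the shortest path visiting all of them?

There are 6! = 720 possible orderings.
DC→M4→Q6→J9→A2→L5→Z7: 24+18+26+15+9+5 = 97
DC→M4→Q6→J9→A2→Z7→L5: 24+18+26+15+14+5 = 102
DC→M4→Q6→J9→L5→A2→Z7: 24+18+26+24+9+14 = 115
DC→M4→Q6→J9→L5→Z7→A2: 24+18+26+24+5+14 = 111
DC→M4→Q6→J9→Z7→A2→L5: 24+18+26+28+14+9 = 119
DC→M4→Q6→J9→Z7→L5→A2: 24+18+26+28+5+9 = 110
DC→M4→Q6→A2→J9→L5→Z7: 24+18+22+15+24+5 = 108
DC→M4→Q6→A2→J9→Z7→L5: 24+18+22+15+28+5 = 112
… (712 more)
DC→A2→L5→Z7→Q6→M4→J9: 3+9+5+8+18+10 = 53  ← best
The minimum is 53.
One shortest path: DC → A2 → L5 → Z7 → Q6 → M4 → J9.

Shortest open route: 53 m.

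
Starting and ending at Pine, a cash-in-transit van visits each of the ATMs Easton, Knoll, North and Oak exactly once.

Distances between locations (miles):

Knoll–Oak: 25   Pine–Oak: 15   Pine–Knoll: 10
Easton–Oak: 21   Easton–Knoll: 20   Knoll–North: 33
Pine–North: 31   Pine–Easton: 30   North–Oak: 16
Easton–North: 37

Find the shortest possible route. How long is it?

There are 12 distinct closed tours to check (reversals are equivalent).
Pine→Easton→Knoll→North→Oak→Pine: 30+20+33+16+15 = 114
Pine→Easton→Knoll→Oak→North→Pine: 30+20+25+16+31 = 122
Pine→Easton→North→Knoll→Oak→Pine: 30+37+33+25+15 = 140
Pine→Easton→North→Oak→Knoll→Pine: 30+37+16+25+10 = 118
Pine→Easton→Oak→Knoll→North→Pine: 30+21+25+33+31 = 140
Pine→Easton→Oak→North→Knoll→Pine: 30+21+16+33+10 = 110
Pine→Knoll→Easton→North→Oak→Pine: 10+20+37+16+15 = 98
Pine→Knoll→Easton→Oak→North→Pine: 10+20+21+16+31 = 98
Pine→Knoll→North→Easton→Oak→Pine: 10+33+37+21+15 = 116
Pine→Knoll→Oak→Easton→North→Pine: 10+25+21+37+31 = 124
Pine→North→Easton→Knoll→Oak→Pine: 31+37+20+25+15 = 128
Pine→North→Knoll→Easton→Oak→Pine: 31+33+20+21+15 = 120
The minimum is 98.
One optimal route: Pine → Knoll → Easton → North → Oak → Pine (or its reverse).

Shortest round trip = 98 miles.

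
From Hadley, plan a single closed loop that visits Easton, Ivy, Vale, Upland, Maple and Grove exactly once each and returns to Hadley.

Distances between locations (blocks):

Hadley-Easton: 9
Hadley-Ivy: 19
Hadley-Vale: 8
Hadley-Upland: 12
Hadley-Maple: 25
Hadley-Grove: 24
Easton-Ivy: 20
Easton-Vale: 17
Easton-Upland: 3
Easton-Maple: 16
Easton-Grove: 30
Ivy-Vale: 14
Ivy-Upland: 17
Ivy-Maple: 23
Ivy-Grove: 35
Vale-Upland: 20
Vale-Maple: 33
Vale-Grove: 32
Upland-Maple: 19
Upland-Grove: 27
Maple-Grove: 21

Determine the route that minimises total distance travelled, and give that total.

Minimum total distance: 103 blocks.

There are 360 distinct closed tours to check (reversals are equivalent).
Hadley → Easton → Ivy → Vale → Upland → Maple → Grove → Hadley: 9+20+14+20+19+21+24 = 127
Hadley → Easton → Ivy → Vale → Upland → Grove → Maple → Hadley: 9+20+14+20+27+21+25 = 136
Hadley → Easton → Ivy → Vale → Maple → Upland → Grove → Hadley: 9+20+14+33+19+27+24 = 146
Hadley → Easton → Ivy → Vale → Maple → Grove → Upland → Hadley: 9+20+14+33+21+27+12 = 136
Hadley → Easton → Ivy → Vale → Grove → Upland → Maple → Hadley: 9+20+14+32+27+19+25 = 146
Hadley → Easton → Ivy → Vale → Grove → Maple → Upland → Hadley: 9+20+14+32+21+19+12 = 127
Hadley → Easton → Ivy → Upland → Vale → Maple → Grove → Hadley: 9+20+17+20+33+21+24 = 144
Hadley → Easton → Ivy → Upland → Vale → Grove → Maple → Hadley: 9+20+17+20+32+21+25 = 144
… (352 more)
Hadley → Vale → Ivy → Upland → Easton → Maple → Grove → Hadley: 8+14+17+3+16+21+24 = 103  ← best
The minimum is 103.
One optimal route: Hadley → Vale → Ivy → Upland → Easton → Maple → Grove → Hadley (or its reverse).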